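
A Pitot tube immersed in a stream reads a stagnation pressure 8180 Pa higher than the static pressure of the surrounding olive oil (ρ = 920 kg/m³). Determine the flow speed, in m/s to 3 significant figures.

At the stagnation point the flow is brought to rest, so Bernoulli gives P_stag − P_static = ½ρv².
v = √(2ΔP/ρ) = √(2·8180/920) = 4.22 m/s.

v = 4.22 m/s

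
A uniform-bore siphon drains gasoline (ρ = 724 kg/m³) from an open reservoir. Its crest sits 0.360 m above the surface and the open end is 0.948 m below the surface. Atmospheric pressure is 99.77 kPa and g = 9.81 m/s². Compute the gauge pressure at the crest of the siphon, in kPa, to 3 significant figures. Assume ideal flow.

The outlet speed comes from Torricelli: v = √(2g·0.948) = 4.31 m/s.
The bore is uniform, so the speed at the crest is the same v. Bernoulli surface→crest: P_atm = P_top + ½ρv² + ρg·h_top.
P_top = 99770 − ½·724·4.31² − 724·9.81·0.360 = 90500 Pa. So P_gauge = P_top − P_atm = -9290 Pa.

-9.29 kPa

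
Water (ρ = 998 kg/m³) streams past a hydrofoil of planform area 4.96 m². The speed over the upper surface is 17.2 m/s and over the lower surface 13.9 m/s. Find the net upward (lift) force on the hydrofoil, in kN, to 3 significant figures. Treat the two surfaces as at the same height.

The faster flow above has the lower pressure; Bernoulli (same height) gives ΔP = ½ρ(v_up² − v_low²).
ΔP = ½·998·(17.2² − 13.9²) = 51200 Pa.
Lift = ΔP · A = 51200 × 4.96 = 254000 N.

254 kN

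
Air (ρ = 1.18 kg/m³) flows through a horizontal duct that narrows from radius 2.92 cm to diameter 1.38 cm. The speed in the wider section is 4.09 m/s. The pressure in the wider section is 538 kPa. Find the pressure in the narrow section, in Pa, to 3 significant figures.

P₂ = 535000 Pa

Mass conservation (A₁v₁ = A₂v₂) gives v₂ = 4.09 × 26.8/1.50 = 73.2 m/s.
The pipe is horizontal, so Bernoulli reduces to P₁ + ½ρv₁² = P₂ + ½ρv₂².
P₂ = P₁ − ½ρ(v₂² − v₁²) = 538000 − ½·1.18·(73.2² − 4.09²) = 538000 − 3160 = 535000 Pa.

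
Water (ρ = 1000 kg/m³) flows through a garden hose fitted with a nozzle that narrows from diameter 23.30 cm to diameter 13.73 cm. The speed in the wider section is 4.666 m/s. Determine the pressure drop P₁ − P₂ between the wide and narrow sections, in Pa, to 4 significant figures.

Mass conservation (A₁v₁ = A₂v₂) gives v₂ = 4.666 × 426.4/148.1 = 13.44 m/s.
Along the horizontal streamline, P + ½ρv² is constant.
P₁ − P₂ = ½·1000·(13.44² − 4.666²) = ½·1000·158.8 = 79400 Pa.

ΔP ≈ 79400 Pa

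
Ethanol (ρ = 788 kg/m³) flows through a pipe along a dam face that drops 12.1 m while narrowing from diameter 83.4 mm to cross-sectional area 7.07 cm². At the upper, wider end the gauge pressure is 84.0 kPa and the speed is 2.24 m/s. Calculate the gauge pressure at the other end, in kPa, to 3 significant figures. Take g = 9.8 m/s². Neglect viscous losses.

The volume flow rate is constant, so v₂ = (A₁/A₂)v₁ = (54.6/7.07)·2.24 = 17.3 m/s.
Applying Bernoulli between the two ends and solving for P₂: P₂ = P₁ + ½ρ(v₁² − v₂²) − ρgΔh.
P₂ = 84000 + ½·788·(2.24² − 17.3²) − 788·9.8·(−12.1) = 84000 + (-116000) − (-93400) = 61400 Pa.

P₂ = 61.4 kPa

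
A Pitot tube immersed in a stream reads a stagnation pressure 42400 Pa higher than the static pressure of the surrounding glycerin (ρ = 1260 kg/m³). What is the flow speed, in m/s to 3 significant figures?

Bernoulli between the free stream and the stagnation point: ½ρv² = P_stag − P_static.
v = √(2ΔP/ρ) = √(2·42400/1260) = 8.20 m/s.

v ≈ 8.20 m/s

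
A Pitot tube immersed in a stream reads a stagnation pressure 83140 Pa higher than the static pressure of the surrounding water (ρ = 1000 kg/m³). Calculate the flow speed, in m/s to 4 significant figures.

v ≈ 12.89 m/s

Bernoulli between the free stream and the stagnation point: ½ρv² = P_stag − P_static.
v = √(2ΔP/ρ) = √(2·83140/1000) = 12.89 m/s.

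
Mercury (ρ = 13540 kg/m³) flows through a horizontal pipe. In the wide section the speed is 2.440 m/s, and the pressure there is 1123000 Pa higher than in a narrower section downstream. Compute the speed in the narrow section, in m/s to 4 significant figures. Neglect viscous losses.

v₂ ≈ 13.11 m/s

Along the level pipe P + ½ρv² is conserved, hence v₂² = v₁² + 2(P₁ − P₂)/ρ.
v₂ = √(2.440² + 2·1123000/13540) = √(5.954 + 165.9) = 13.11 m/s.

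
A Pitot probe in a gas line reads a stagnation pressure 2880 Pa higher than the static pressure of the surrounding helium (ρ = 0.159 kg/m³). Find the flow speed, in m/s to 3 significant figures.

Bernoulli between the free stream and the stagnation point: ½ρv² = P_stag − P_static.
v = √(2ΔP/ρ) = √(2·2880/0.159) = 190 m/s.

v = 190 m/s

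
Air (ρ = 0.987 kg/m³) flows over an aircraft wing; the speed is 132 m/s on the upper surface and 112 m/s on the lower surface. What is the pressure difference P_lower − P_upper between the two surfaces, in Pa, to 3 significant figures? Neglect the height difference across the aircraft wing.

With negligible Δh, P + ½ρv² is constant, so P_low − P_up = ½ρ(v_up² − v_low²).
ΔP = ½·0.987·(132² − 112²) = 2410 Pa.

ΔP ≈ 2410 Pa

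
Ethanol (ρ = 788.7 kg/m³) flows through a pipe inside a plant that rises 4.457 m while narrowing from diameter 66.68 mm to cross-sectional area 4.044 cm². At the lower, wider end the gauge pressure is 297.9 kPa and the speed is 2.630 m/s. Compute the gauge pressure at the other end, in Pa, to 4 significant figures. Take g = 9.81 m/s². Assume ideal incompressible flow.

By continuity, v₂ = v₁·A₁/A₂ = 2.630·(34.92/4.044) = 22.71 m/s.
Bernoulli: P₁ + ½ρv₁² + ρg h₁ = P₂ + ½ρv₂² + ρg h₂, so P₂ = P₁ + ½ρ(v₁² − v₂²) − ρg(h₂ − h₁).
P₂ = 297900 + ½·788.7·(2.630² − 22.71²) − 788.7·9.81·(+4.457) = 297900 + (-200700) − (34480) = 62750 Pa.

P₂ = 62750 Pa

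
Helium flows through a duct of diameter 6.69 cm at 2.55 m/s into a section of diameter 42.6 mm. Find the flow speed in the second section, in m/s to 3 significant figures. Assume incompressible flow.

The volume flow rate is constant, so v₂ = (A₁/A₂)v₁ = (35.2/14.3)·2.55 = 6.29 m/s.

v₂ ≈ 6.29 m/s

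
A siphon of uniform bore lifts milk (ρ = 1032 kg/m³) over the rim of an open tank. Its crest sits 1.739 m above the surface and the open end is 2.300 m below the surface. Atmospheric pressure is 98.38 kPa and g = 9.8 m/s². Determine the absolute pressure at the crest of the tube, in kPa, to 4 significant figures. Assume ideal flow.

P_top = 57.53 kPa

Bernoulli surface→outlet gives ½v² = g·h_out, so v = √(2·9.8·2.300) = 6.714 m/s.
The bore is uniform, so the speed at the crest is the same v. Bernoulli surface→crest: P_atm = P_top + ½ρv² + ρg·h_top.
P_top = 98380 − ½·1032·6.714² − 1032·9.8·1.739 = 57530 Pa.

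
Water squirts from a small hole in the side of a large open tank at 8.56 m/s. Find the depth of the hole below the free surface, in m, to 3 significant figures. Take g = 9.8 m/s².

Inverting v = √(2gh) gives h = v² / 2g.
h = 8.56²/(2·9.8) = 73.3/19.60 = 3.74 m.

h ≈ 3.74 m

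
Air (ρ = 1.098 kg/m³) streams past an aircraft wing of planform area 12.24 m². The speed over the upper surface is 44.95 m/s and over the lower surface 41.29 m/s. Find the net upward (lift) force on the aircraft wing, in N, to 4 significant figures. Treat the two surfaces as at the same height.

F = 2121 N

From P + ½ρv² = const at equal height, P_low − P_up = ½ρ(v_up² − v_low²).
ΔP = ½·1.098·(44.95² − 41.29²) = 173.3 Pa.
Lift = ΔP · A = 173.3 × 12.24 = 2121 N.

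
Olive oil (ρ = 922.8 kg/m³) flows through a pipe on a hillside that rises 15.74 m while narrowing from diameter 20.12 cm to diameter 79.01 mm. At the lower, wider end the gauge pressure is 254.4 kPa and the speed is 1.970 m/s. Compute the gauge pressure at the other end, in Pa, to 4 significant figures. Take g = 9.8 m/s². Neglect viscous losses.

P₂ ≈ 38550 Pa

The volume flow rate is constant, so v₂ = (A₁/A₂)v₁ = (317.9/49.03)·1.970 = 12.77 m/s.
Energy conservation along the streamline gives P₂ = P₁ − ½ρ(v₂² − v₁²) − ρg(h₂ − h₁).
P₂ = 254400 + ½·922.8·(1.970² − 12.77²) − 922.8·9.8·(+15.74) = 254400 + (-73510) − (142300) = 38550 Pa.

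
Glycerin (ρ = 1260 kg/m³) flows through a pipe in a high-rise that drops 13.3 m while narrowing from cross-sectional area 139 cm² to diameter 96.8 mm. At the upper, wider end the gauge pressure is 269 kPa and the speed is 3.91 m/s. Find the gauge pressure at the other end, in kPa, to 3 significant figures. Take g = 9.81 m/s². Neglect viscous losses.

P₂ ≈ 409 kPa

Mass conservation (A₁v₁ = A₂v₂) gives v₂ = 3.91 × 139/73.6 = 7.39 m/s.
Applying Bernoulli between the two ends and solving for P₂: P₂ = P₁ + ½ρ(v₁² − v₂²) − ρgΔh.
P₂ = 269000 + ½·1260·(3.91² − 7.39²) − 1260·9.81·(−13.3) = 269000 + (-24700) − (-164000) = 409000 Pa.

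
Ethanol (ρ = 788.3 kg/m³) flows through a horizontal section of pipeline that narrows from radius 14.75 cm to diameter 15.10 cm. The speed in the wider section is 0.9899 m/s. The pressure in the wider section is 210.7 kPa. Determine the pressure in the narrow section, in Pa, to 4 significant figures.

P₂ = 205500 Pa

By continuity, v₂ = v₁·A₁/A₂ = 0.9899·(683.5/179.1) = 3.778 m/s.
With no height change, Bernoulli's equation is P₁ + ½ρv₁² = P₂ + ½ρv₂².
P₂ = P₁ − ½ρ(v₂² − v₁²) = 210700 − ½·788.3·(3.778² − 0.9899²) = 210700 − 5240 = 205500 Pa.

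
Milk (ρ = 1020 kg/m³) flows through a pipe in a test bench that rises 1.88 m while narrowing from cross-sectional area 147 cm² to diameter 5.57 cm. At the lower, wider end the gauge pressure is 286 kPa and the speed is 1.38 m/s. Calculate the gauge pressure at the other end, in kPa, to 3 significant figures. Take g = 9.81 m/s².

233 kPa

Continuity gives A₁v₁ = A₂v₂, so v₂ = (147 cm²)/(24.4 cm²) × 1.38 m/s = 8.33 m/s.
Energy conservation along the streamline gives P₂ = P₁ − ½ρ(v₂² − v₁²) − ρg(h₂ − h₁).
P₂ = 286000 + ½·1020·(1.38² − 8.33²) − 1020·9.81·(+1.88) = 286000 + (-34400) − (18800) = 233000 Pa.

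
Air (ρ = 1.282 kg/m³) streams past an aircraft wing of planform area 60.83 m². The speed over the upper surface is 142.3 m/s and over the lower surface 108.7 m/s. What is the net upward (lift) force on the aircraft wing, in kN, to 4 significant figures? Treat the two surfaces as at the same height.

The faster flow above has the lower pressure; Bernoulli (same height) gives ΔP = ½ρ(v_up² − v_low²).
ΔP = ½·1.282·(142.3² − 108.7²) = 5406 Pa.
Lift = ΔP · A = 5406 × 60.83 = 328800 N.

F ≈ 328.8 kN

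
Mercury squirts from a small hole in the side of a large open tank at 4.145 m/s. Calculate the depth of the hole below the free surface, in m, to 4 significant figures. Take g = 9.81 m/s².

h = 0.8757 m

For a small hole in a large open tank, ½v² = gh, giving h = v²/(2g).
h = 4.145²/(2·9.81) = 17.18/19.62 = 0.8757 m.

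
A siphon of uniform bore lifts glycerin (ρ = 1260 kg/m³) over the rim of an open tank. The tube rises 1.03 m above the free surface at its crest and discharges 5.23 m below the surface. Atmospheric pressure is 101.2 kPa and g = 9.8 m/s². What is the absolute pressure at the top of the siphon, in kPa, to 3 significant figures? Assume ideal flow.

The outlet speed comes from Torricelli: v = √(2g·5.23) = 10.1 m/s.
The bore is uniform, so the speed at the crest is the same v. Bernoulli surface→crest: P_atm = P_top + ½ρv² + ρg·h_top.
P_top = 101200 − ½·1260·10.1² − 1260·9.8·1.03 = 23900 Pa.

P_top ≈ 23.9 kPa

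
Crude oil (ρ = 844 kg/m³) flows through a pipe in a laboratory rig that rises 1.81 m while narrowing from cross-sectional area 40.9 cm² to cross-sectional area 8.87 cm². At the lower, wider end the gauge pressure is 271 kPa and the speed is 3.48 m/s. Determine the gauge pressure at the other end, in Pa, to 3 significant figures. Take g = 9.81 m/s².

P₂ = 152000 Pa

The volume flow rate is constant, so v₂ = (A₁/A₂)v₁ = (40.9/8.87)·3.48 = 16.0 m/s.
Energy conservation along the streamline gives P₂ = P₁ − ½ρ(v₂² − v₁²) − ρg(h₂ − h₁).
P₂ = 271000 + ½·844·(3.48² − 16.0²) − 844·9.81·(+1.81) = 271000 + (-104000) − (15000) = 152000 Pa.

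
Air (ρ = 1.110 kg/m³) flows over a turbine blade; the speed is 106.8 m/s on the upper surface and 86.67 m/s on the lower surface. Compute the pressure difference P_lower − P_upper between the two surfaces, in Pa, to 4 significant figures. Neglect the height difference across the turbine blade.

Bernoulli (same height): P_lower − P_upper = ½ρ(v_upper² − v_lower²).
ΔP = ½·1.110·(106.8² − 86.67²) = 2161 Pa.

ΔP ≈ 2161 Pa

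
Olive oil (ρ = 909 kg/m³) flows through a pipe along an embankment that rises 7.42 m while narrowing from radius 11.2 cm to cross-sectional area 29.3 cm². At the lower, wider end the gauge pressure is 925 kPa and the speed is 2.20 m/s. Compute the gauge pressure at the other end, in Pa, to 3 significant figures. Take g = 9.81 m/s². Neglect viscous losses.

Mass conservation (A₁v₁ = A₂v₂) gives v₂ = 2.20 × 394/29.3 = 29.6 m/s.
Applying Bernoulli between the two ends and solving for P₂: P₂ = P₁ + ½ρ(v₁² − v₂²) − ρgΔh.
P₂ = 925000 + ½·909·(2.20² − 29.6²) − 909·9.81·(+7.42) = 925000 + (-396000) − (66200) = 463000 Pa.

463000 Pa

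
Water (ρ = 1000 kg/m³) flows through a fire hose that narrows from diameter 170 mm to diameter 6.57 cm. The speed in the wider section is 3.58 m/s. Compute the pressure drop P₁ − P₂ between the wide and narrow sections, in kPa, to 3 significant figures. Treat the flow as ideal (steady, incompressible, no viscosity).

ΔP = 281 kPa

The volume flow rate is constant, so v₂ = (A₁/A₂)v₁ = (227/33.9)·3.58 = 24.0 m/s.
Bernoulli (h₁ = h₂): P₁ − P₂ = ½ρ(v₂² − v₁²).
P₁ − P₂ = ½·1000·(24.0² − 3.58²) = ½·1000·562 = 281000 Pa.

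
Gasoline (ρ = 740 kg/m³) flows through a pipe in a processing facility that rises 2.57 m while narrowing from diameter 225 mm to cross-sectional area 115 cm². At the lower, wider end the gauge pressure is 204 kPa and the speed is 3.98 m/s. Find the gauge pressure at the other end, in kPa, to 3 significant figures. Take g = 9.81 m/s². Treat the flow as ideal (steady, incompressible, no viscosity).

P₂ = 121 kPa

The volume flow rate is constant, so v₂ = (A₁/A₂)v₁ = (398/115)·3.98 = 13.8 m/s.
Energy conservation along the streamline gives P₂ = P₁ − ½ρ(v₂² − v₁²) − ρg(h₂ − h₁).
P₂ = 204000 + ½·740·(3.98² − 13.8²) − 740·9.81·(+2.57) = 204000 + (-64200) − (18700) = 121000 Pa.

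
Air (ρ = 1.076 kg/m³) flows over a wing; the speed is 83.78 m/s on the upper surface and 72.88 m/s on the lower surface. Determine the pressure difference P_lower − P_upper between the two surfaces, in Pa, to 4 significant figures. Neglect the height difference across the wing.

The pressure is lower where the speed is higher: ΔP = ½ρ(v_up² − v_low²).
ΔP = ½·1.076·(83.78² − 72.88²) = 918.7 Pa.

918.7 Pa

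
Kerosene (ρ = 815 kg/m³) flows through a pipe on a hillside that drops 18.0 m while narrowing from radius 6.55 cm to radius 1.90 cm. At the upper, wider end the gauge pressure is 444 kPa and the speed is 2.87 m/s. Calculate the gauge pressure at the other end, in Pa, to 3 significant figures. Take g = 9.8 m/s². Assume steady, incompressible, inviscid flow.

P₂ = 117000 Pa

Continuity gives A₁v₁ = A₂v₂, so v₂ = (135 cm²)/(11.3 cm²) × 2.87 m/s = 34.1 m/s.
Bernoulli: P₁ + ½ρv₁² + ρg h₁ = P₂ + ½ρv₂² + ρg h₂, so P₂ = P₁ + ½ρ(v₁² − v₂²) − ρg(h₂ − h₁).
P₂ = 444000 + ½·815·(2.87² − 34.1²) − 815·9.8·(−18.0) = 444000 + (-471000) − (-144000) = 117000 Pa.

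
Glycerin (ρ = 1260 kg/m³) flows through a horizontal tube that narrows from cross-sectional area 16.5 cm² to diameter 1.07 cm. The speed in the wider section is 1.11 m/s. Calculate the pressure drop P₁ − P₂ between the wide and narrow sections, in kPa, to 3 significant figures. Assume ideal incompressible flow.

ΔP = 261 kPa

Mass conservation (A₁v₁ = A₂v₂) gives v₂ = 1.11 × 16.5/0.899 = 20.4 m/s.
With no height change, Bernoulli's equation is P₁ + ½ρv₁² = P₂ + ½ρv₂².
P₁ − P₂ = ½·1260·(20.4² − 1.11²) = ½·1260·414 = 261000 Pa.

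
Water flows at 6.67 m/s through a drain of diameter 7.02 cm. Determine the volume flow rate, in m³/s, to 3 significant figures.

Q = 0.0258 m³/s

Q = A·v = 0.00387 m² × 6.67 m/s = 0.0258 m³/s.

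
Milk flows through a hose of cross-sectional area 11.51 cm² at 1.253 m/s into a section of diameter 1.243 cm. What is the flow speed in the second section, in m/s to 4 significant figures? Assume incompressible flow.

v₂ = 11.88 m/s

The volume flow rate is constant, so v₂ = (A₁/A₂)v₁ = (11.51/1.213)·1.253 = 11.88 m/s.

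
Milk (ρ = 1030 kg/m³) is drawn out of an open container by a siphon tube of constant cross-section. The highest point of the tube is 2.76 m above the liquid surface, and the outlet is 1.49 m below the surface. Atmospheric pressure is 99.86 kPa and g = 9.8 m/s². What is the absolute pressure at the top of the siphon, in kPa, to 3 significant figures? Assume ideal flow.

57.0 kPa

The outlet speed comes from Torricelli: v = √(2g·1.49) = 5.40 m/s.
The bore is uniform, so the speed at the crest is the same v. Bernoulli surface→crest: P_atm = P_top + ½ρv² + ρg·h_top.
P_top = 99860 − ½·1030·5.40² − 1030·9.8·2.76 = 57000 Pa.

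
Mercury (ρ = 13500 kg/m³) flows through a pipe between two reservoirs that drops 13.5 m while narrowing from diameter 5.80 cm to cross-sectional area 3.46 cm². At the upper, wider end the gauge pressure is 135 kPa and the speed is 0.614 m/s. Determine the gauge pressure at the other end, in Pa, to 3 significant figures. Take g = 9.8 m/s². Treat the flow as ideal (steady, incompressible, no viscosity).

1780000 Pa

Mass conservation (A₁v₁ = A₂v₂) gives v₂ = 0.614 × 26.4/3.46 = 4.69 m/s.
Applying Bernoulli between the two ends and solving for P₂: P₂ = P₁ + ½ρ(v₁² − v₂²) − ρgΔh.
P₂ = 135000 + ½·13500·(0.614² − 4.69²) − 13500·9.8·(−13.5) = 135000 + (-146000) − (-1790000) = 1780000 Pa.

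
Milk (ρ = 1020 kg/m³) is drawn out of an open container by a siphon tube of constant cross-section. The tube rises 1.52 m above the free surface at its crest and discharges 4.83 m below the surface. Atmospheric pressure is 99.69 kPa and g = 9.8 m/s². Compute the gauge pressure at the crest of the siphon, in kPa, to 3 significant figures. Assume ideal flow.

P_gauge ≈ -63.5 kPa

Bernoulli surface→outlet gives ½v² = g·h_out, so v = √(2·9.8·4.83) = 9.73 m/s.
With constant cross-section the crest speed equals v; applying Bernoulli from the surface up to the crest, P_top = P_atm − ½ρv² − ρg·h_top.
P_top = 99690 − ½·1020·9.73² − 1020·9.8·1.52 = 36200 Pa. So P_gauge = P_top − P_atm = -63500 Pa.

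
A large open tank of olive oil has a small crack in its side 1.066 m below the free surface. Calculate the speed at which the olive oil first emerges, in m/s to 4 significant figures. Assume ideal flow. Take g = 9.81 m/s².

v = 4.573 m/s

With the surface at rest and both surface and jet at atmospheric pressure, Bernoulli gives ρg h = ½ρv², so v = √(2gh) = √(2·9.81·1.066) = 4.573 m/s.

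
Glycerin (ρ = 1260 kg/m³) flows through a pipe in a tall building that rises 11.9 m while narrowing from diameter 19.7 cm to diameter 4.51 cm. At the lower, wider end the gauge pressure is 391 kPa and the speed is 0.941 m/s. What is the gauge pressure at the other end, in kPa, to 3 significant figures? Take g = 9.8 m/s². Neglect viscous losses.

P₂ ≈ 41.5 kPa

Continuity gives A₁v₁ = A₂v₂, so v₂ = (305 cm²)/(16.0 cm²) × 0.941 m/s = 18.0 m/s.
Energy conservation along the streamline gives P₂ = P₁ − ½ρ(v₂² − v₁²) − ρg(h₂ − h₁).
P₂ = 391000 + ½·1260·(0.941² − 18.0²) − 1260·9.8·(+11.9) = 391000 + (-203000) − (147000) = 41500 Pa.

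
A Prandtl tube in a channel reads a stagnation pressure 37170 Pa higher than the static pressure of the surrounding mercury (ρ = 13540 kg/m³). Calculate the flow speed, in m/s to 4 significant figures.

v ≈ 2.343 m/s

Bernoulli between the free stream and the stagnation point: ½ρv² = P_stag − P_static.
v = √(2ΔP/ρ) = √(2·37170/13540) = 2.343 m/s.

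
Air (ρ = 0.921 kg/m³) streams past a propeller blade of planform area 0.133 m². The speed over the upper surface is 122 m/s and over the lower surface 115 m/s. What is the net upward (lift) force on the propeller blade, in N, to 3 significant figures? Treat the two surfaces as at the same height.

F ≈ 102 N

With equal heights on the two surfaces, Bernoulli gives P_lower − P_upper = ½ρ(v_upper² − v_lower²).
ΔP = ½·0.921·(122² − 115²) = 764 Pa.
Lift = ΔP · A = 764 × 0.133 = 102 N.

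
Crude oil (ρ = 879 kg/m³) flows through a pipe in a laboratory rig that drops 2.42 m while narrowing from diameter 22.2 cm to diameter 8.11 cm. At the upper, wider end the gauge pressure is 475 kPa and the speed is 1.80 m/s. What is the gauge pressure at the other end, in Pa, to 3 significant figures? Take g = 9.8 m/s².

Continuity gives A₁v₁ = A₂v₂, so v₂ = (387 cm²)/(51.7 cm²) × 1.80 m/s = 13.5 m/s.
Applying Bernoulli between the two ends and solving for P₂: P₂ = P₁ + ½ρ(v₁² − v₂²) − ρgΔh.
P₂ = 475000 + ½·879·(1.80² − 13.5²) − 879·9.8·(−2.42) = 475000 + (-78500) − (-20800) = 417000 Pa.

417000 Pa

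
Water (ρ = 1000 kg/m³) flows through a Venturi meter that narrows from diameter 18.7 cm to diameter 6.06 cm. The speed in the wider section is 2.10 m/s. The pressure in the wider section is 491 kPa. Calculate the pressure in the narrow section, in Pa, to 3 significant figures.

The volume flow rate is constant, so v₂ = (A₁/A₂)v₁ = (275/28.8)·2.10 = 20.0 m/s.
Along the horizontal streamline, P + ½ρv² is constant.
P₂ = P₁ − ½ρ(v₂² − v₁²) = 491000 − ½·1000·(20.0² − 2.10²) = 491000 − 198000 = 293000 Pa.

P₂ ≈ 293000 Pa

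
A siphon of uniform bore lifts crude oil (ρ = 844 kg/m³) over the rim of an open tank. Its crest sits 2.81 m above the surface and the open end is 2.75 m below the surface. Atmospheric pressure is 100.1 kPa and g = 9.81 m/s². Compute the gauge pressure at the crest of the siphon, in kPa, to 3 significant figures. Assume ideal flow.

Bernoulli surface→outlet gives ½v² = g·h_out, so v = √(2·9.81·2.75) = 7.35 m/s.
The bore is uniform, so the speed at the crest is the same v. Bernoulli surface→crest: P_atm = P_top + ½ρv² + ρg·h_top.
P_top = 100100 − ½·844·7.35² − 844·9.81·2.81 = 54100 Pa. So P_gauge = P_top − P_atm = -46000 Pa.

P_gauge ≈ -46.0 kPa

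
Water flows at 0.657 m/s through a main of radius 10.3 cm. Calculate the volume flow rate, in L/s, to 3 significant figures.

Q ≈ 21.9 L/s

Q = A·v = 0.0333 m² × 0.657 m/s = 0.0219 m³/s.
Converting: 0.0219 m³/s × 1000 = 21.9 L/s.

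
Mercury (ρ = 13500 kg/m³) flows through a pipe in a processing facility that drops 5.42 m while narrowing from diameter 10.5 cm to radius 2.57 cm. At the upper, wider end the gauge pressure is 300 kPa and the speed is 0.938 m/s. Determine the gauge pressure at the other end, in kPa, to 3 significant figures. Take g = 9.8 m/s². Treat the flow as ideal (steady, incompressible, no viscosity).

P₂ = 920 kPa

By continuity, v₂ = v₁·A₁/A₂ = 0.938·(86.6/20.7) = 3.91 m/s.
Bernoulli: P₁ + ½ρv₁² + ρg h₁ = P₂ + ½ρv₂² + ρg h₂, so P₂ = P₁ + ½ρ(v₁² − v₂²) − ρg(h₂ − h₁).
P₂ = 300000 + ½·13500·(0.938² − 3.91²) − 13500·9.8·(−5.42) = 300000 + (-97500) − (-717000) = 920000 Pa.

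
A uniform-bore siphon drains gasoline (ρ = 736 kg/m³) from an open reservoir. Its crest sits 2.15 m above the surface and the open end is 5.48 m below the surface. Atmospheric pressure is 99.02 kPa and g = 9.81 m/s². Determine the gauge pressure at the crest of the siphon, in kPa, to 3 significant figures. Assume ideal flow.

From the surface to the outlet (both open to atmosphere, surface at rest): v = √(2g·h_out) = √(2·9.81·5.48) = 10.4 m/s.
With constant cross-section the crest speed equals v; applying Bernoulli from the surface up to the crest, P_top = P_atm − ½ρv² − ρg·h_top.
P_top = 99020 − ½·736·10.4² − 736·9.81·2.15 = 43900 Pa. So P_gauge = P_top − P_atm = -55100 Pa.

-55.1 kPa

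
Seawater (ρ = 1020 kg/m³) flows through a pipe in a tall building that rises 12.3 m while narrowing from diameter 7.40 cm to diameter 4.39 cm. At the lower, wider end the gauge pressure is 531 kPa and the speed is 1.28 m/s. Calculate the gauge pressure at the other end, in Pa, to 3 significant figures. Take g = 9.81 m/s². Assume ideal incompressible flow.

P₂ ≈ 402000 Pa

The volume flow rate is constant, so v₂ = (A₁/A₂)v₁ = (43.0/15.1)·1.28 = 3.64 m/s.
Energy conservation along the streamline gives P₂ = P₁ − ½ρ(v₂² − v₁²) − ρg(h₂ − h₁).
P₂ = 531000 + ½·1020·(1.28² − 3.64²) − 1020·9.81·(+12.3) = 531000 + (-5910) − (123000) = 402000 Pa.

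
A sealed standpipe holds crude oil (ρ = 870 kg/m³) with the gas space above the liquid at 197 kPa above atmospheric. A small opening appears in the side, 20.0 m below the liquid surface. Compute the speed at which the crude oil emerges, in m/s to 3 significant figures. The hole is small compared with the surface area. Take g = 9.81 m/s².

Take point 1 at the surface (v₁ ≈ 0) and point 2 at the hole (at atmospheric pressure). Bernoulli: P₁ + ρg h = P_atm + ½ρv₂².
With P₁ − P_atm = 197000 Pa, v₂ = √(2gh + 2ΔP/ρ) = √(2·9.81·20.0 + 2·197000/870) = 29.1 m/s.

v = 29.1 m/s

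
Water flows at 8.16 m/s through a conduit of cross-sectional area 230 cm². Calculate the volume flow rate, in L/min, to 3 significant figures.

Q = A·v = 0.0230 m² × 8.16 m/s = 0.188 m³/s.
Converting: 0.188 m³/s × 60000 = 11300 L/min.

Q = 11300 L/min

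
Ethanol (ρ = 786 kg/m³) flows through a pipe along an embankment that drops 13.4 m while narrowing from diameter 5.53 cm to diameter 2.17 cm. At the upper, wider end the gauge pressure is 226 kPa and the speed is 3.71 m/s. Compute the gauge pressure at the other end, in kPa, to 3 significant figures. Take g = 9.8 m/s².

106 kPa

Continuity gives A₁v₁ = A₂v₂, so v₂ = (24.0 cm²)/(3.70 cm²) × 3.71 m/s = 24.1 m/s.
Applying Bernoulli between the two ends and solving for P₂: P₂ = P₁ + ½ρ(v₁² − v₂²) − ρgΔh.
P₂ = 226000 + ½·786·(3.71² − 24.1²) − 786·9.8·(−13.4) = 226000 + (-223000) − (-103000) = 106000 Pa.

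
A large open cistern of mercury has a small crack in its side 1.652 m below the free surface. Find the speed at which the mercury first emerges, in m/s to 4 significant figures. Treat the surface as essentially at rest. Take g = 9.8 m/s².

The surface is effectively still and both ends are open, so ½v² = gh and v = √(2·9.8·1.652) = 5.690 m/s.

v ≈ 5.690 m/s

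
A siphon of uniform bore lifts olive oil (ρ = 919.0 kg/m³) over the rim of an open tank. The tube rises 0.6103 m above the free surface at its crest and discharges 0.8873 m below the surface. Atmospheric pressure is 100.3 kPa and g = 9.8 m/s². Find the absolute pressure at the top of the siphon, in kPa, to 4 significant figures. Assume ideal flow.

From the surface to the outlet (both open to atmosphere, surface at rest): v = √(2g·h_out) = √(2·9.8·0.8873) = 4.170 m/s.
With constant cross-section the crest speed equals v; applying Bernoulli from the surface up to the crest, P_top = P_atm − ½ρv² − ρg·h_top.
P_top = 100300 − ½·919.0·4.170² − 919.0·9.8·0.6103 = 86810 Pa.

P_top ≈ 86.81 kPa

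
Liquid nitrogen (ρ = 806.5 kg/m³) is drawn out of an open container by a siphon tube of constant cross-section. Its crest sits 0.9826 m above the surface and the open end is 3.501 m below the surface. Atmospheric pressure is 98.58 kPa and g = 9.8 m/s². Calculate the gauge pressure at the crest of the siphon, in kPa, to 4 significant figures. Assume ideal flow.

-35.44 kPa

The outlet speed comes from Torricelli: v = √(2g·3.501) = 8.284 m/s.
With constant cross-section the crest speed equals v; applying Bernoulli from the surface up to the crest, P_top = P_atm − ½ρv² − ρg·h_top.
P_top = 98580 − ½·806.5·8.284² − 806.5·9.8·0.9826 = 63140 Pa. So P_gauge = P_top − P_atm = -35440 Pa.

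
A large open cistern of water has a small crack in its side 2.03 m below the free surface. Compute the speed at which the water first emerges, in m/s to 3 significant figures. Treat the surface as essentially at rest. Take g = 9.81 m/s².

v ≈ 6.31 m/s

With the surface at rest and both surface and jet at atmospheric pressure, Bernoulli gives ρg h = ½ρv², so v = √(2gh) = √(2·9.81·2.03) = 6.31 m/s.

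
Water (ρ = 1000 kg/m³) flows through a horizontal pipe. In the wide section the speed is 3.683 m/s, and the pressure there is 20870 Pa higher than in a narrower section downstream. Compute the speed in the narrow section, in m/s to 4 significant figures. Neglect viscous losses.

v₂ ≈ 7.437 m/s

With h₁ = h₂, rearranging Bernoulli gives v₂ = √(v₁² + 2ΔP/ρ).
v₂ = √(3.683² + 2·20870/1000) = √(13.56 + 41.74) = 7.437 m/s.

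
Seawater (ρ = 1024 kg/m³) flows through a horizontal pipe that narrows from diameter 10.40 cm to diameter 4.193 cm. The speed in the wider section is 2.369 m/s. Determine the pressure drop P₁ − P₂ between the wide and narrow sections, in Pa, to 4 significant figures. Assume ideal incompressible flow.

Continuity gives A₁v₁ = A₂v₂, so v₂ = (84.95 cm²)/(13.81 cm²) × 2.369 m/s = 14.57 m/s.
With no height change, Bernoulli's equation is P₁ + ½ρv₁² = P₂ + ½ρv₂².
P₁ − P₂ = ½·1024·(14.57² − 2.369²) = ½·1024·206.8 = 105900 Pa.

ΔP ≈ 105900 Pa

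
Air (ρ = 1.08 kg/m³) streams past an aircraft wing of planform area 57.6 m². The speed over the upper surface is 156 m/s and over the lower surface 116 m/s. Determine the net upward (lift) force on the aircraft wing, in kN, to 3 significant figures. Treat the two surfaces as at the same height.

F ≈ 338 kN

With equal heights on the two surfaces, Bernoulli gives P_lower − P_upper = ½ρ(v_upper² − v_lower²).
ΔP = ½·1.08·(156² − 116²) = 5880 Pa.
Lift = ΔP · A = 5880 × 57.6 = 338000 N.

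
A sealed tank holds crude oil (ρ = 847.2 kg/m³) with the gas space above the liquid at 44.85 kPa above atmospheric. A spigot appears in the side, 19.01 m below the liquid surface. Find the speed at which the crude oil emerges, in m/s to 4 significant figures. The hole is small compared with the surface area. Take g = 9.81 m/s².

v ≈ 21.88 m/s

Take point 1 at the surface (v₁ ≈ 0) and point 2 at the hole (at atmospheric pressure). Bernoulli: P₁ + ρg h = P_atm + ½ρv₂².
With P₁ − P_atm = 44850 Pa, v₂ = √(2gh + 2ΔP/ρ) = √(2·9.81·19.01 + 2·44850/847.2) = 21.88 m/s.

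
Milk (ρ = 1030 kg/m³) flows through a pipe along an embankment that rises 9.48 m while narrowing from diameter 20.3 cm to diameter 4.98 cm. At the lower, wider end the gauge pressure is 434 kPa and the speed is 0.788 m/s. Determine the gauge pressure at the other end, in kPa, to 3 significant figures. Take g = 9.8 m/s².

Continuity gives A₁v₁ = A₂v₂, so v₂ = (324 cm²)/(19.5 cm²) × 0.788 m/s = 13.1 m/s.
Energy conservation along the streamline gives P₂ = P₁ − ½ρ(v₂² − v₁²) − ρg(h₂ − h₁).
P₂ = 434000 + ½·1030·(0.788² − 13.1²) − 1030·9.8·(+9.48) = 434000 + (-88000) − (95700) = 250000 Pa.

P₂ ≈ 250 kPa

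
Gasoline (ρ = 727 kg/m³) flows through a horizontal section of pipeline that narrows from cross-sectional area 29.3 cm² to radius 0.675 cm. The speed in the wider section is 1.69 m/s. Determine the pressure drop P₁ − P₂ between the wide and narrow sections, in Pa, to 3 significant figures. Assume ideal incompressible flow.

By continuity, v₂ = v₁·A₁/A₂ = 1.69·(29.3/1.43) = 34.6 m/s.
Along the horizontal streamline, P + ½ρv² is constant.
P₁ − P₂ = ½·727·(34.6² − 1.69²) = ½·727·1190 = 434000 Pa.

ΔP ≈ 434000 Pa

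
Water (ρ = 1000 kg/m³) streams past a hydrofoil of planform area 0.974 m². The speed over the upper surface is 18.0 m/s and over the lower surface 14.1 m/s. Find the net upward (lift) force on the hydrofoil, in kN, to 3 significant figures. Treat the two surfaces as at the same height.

61.0 kN

From P + ½ρv² = const at equal height, P_low − P_up = ½ρ(v_up² − v_low²).
ΔP = ½·1000·(18.0² − 14.1²) = 62600 Pa.
Lift = ΔP · A = 62600 × 0.974 = 61000 N.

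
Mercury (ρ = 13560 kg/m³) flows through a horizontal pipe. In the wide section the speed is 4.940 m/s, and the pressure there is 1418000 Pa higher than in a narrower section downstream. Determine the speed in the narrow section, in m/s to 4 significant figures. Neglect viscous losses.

v₂ ≈ 15.28 m/s

Horizontal Bernoulli: P₁ + ½ρv₁² = P₂ + ½ρv₂², so v₂² = v₁² + 2(P₁ − P₂)/ρ.
v₂ = √(4.940² + 2·1418000/13560) = √(24.40 + 209.1) = 15.28 m/s.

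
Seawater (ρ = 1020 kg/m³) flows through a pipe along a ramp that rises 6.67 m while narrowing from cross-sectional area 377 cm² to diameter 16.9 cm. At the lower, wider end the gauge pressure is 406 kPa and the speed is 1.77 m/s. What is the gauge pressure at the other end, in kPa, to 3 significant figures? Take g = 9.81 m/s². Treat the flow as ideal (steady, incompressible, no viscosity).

336 kPa

By continuity, v₂ = v₁·A₁/A₂ = 1.77·(377/224) = 2.97 m/s.
Energy conservation along the streamline gives P₂ = P₁ − ½ρ(v₂² − v₁²) − ρg(h₂ − h₁).
P₂ = 406000 + ½·1020·(1.77² − 2.97²) − 1020·9.81·(+6.67) = 406000 + (-2920) − (66700) = 336000 Pa.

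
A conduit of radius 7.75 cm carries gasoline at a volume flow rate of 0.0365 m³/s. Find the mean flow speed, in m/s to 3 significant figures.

v ≈ 1.93 m/s

Q = 0.0365 m³/s = 0.0365 m³/s.
v = Q/A = 0.0365 / 0.0189 = 1.93 m/s.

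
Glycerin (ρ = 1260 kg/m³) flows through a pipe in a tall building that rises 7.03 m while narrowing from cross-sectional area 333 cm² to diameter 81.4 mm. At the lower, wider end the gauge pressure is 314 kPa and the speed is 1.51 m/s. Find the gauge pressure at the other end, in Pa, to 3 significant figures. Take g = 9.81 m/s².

Mass conservation (A₁v₁ = A₂v₂) gives v₂ = 1.51 × 333/52.0 = 9.66 m/s.
Energy conservation along the streamline gives P₂ = P₁ − ½ρ(v₂² − v₁²) − ρg(h₂ − h₁).
P₂ = 314000 + ½·1260·(1.51² − 9.66²) − 1260·9.81·(+7.03) = 314000 + (-57400) − (86900) = 170000 Pa.

170000 Pa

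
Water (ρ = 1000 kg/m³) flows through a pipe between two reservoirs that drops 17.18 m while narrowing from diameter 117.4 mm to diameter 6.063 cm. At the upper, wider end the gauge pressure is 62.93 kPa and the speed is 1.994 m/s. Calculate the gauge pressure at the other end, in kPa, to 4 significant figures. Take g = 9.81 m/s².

P₂ ≈ 205.5 kPa

The volume flow rate is constant, so v₂ = (A₁/A₂)v₁ = (108.2/28.87)·1.994 = 7.476 m/s.
Energy conservation along the streamline gives P₂ = P₁ − ½ρ(v₂² − v₁²) − ρg(h₂ − h₁).
P₂ = 62930 + ½·1000·(1.994² − 7.476²) − 1000·9.81·(−17.18) = 62930 + (-25960) − (-168500) = 205500 Pa.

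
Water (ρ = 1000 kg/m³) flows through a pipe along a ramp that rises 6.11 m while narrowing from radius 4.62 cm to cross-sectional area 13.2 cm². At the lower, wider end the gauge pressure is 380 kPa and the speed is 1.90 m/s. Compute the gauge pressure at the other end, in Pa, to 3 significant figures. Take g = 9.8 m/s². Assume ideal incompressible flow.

P₂ ≈ 275000 Pa

Continuity gives A₁v₁ = A₂v₂, so v₂ = (67.1 cm²)/(13.2 cm²) × 1.90 m/s = 9.65 m/s.
Energy conservation along the streamline gives P₂ = P₁ − ½ρ(v₂² − v₁²) − ρg(h₂ − h₁).
P₂ = 380000 + ½·1000·(1.90² − 9.65²) − 1000·9.8·(+6.11) = 380000 + (-44800) − (59900) = 275000 Pa.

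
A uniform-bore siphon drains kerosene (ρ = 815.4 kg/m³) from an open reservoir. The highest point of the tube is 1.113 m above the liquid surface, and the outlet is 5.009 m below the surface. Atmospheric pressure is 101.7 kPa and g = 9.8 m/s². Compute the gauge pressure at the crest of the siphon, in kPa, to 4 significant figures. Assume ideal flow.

P_gauge ≈ -48.92 kPa

From the surface to the outlet (both open to atmosphere, surface at rest): v = √(2g·h_out) = √(2·9.8·5.009) = 9.908 m/s.
Continuity keeps v the same throughout the tube; from surface to crest, P_atm + 0 = P_top + ½ρv² + ρg·h_top.
P_top = 101700 − ½·815.4·9.908² − 815.4·9.8·1.113 = 52780 Pa. So P_gauge = P_top − P_atm = -48920 Pa.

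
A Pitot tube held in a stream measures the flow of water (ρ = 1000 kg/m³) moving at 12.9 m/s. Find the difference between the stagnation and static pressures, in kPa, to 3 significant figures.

ΔP = 83.2 kPa

Bernoulli between the free stream and the stagnation point: ½ρv² = P_stag − P_static.
ΔP = ½·1000·12.9² = 83200 Pa.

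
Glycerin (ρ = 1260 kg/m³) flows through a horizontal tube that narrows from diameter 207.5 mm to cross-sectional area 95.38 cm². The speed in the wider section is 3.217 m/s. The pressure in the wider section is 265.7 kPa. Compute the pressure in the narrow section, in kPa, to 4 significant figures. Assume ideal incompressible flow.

By continuity, v₂ = v₁·A₁/A₂ = 3.217·(338.2/95.38) = 11.41 m/s.
With no height change, Bernoulli's equation is P₁ + ½ρv₁² = P₂ + ½ρv₂².
P₂ = P₁ − ½ρ(v₂² − v₁²) = 265700 − ½·1260·(11.41² − 3.217²) = 265700 − 75440 = 190300 Pa.

190.3 kPa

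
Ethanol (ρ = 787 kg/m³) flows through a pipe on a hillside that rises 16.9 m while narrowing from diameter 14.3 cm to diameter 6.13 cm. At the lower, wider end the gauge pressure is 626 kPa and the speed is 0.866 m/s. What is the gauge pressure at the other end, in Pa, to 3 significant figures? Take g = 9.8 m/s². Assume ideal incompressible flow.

P₂ ≈ 487000 Pa

Continuity gives A₁v₁ = A₂v₂, so v₂ = (161 cm²)/(29.5 cm²) × 0.866 m/s = 4.71 m/s.
Energy conservation along the streamline gives P₂ = P₁ − ½ρ(v₂² − v₁²) − ρg(h₂ − h₁).
P₂ = 626000 + ½·787·(0.866² − 4.71²) − 787·9.8·(+16.9) = 626000 + (-8440) − (130000) = 487000 Pa.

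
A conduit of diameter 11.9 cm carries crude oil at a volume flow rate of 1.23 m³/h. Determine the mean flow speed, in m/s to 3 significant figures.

0.0307 m/s

Q = 1.23 m³/h = 0.000342 m³/s.
v = Q/A = 0.000342 / 0.0111 = 0.0307 m/s.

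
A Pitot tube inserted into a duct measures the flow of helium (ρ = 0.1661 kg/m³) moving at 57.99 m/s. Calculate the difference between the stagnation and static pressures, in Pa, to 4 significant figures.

At the stagnation point the flow is brought to rest, so Bernoulli gives P_stag − P_static = ½ρv².
ΔP = ½·0.1661·57.99² = 279.3 Pa.

ΔP = 279.3 Pa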